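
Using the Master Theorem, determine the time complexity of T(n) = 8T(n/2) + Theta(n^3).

Master Theorem for T(n) = 8T(n/2) + O(n^3):

a = 8, b = 2, c = 3
log_b(a) = log_2(8) = 3.0000

Case 2: c = 3 = log_2(8) = 3.0000
T(n) = O(n^3 log n) = O(n^3 log n)

For T(n) = 8T(n/2) + O(n^3): log_2(8) = 3.0000. This is Case 2 of the Master Theorem (c = log_b(a), equal work at all levels), giving O(n^3 log n).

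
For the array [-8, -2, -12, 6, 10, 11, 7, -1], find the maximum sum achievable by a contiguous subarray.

Using Kadane's algorithm on [-8, -2, -12, 6, 10, 11, 7, -1]:

Scanning through the array:
Position 1 (value -2): max_ending_here = -2, max_so_far = -2
Position 2 (value -12): max_ending_here = -12, max_so_far = -2
Position 3 (value 6): max_ending_here = 6, max_so_far = 6
Position 4 (value 10): max_ending_here = 16, max_so_far = 16
Position 5 (value 11): max_ending_here = 27, max_so_far = 27
Position 6 (value 7): max_ending_here = 34, max_so_far = 34
Position 7 (value -1): max_ending_here = 33, max_so_far = 34

Maximum subarray: [6, 10, 11, 7]
Maximum sum: 34

The maximum subarray is [6, 10, 11, 7] with sum 34. This subarray runs from index 3 to index 6.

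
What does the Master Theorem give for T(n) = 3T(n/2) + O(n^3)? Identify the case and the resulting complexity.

Master Theorem for T(n) = 3T(n/2) + O(n^3):

a = 3, b = 2, c = 3
log_b(a) = log_2(3) = 1.5850

Case 3: c = 3 > log_2(3) = 1.5850
T(n) = O(n^3) = O(n^3)

For T(n) = 3T(n/2) + O(n^3): log_2(3) = 1.5850. This is Case 3 of the Master Theorem (c > log_b(a), work dominated by root), giving O(n^3).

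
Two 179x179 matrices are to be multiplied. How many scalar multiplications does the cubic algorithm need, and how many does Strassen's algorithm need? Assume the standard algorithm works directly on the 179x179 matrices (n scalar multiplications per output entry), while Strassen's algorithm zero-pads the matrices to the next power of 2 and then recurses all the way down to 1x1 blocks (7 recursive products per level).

Matrix multiplication for 179x179 matrices:

Strassen's algorithm requires power-of-2 dimensions. Pad 179x179 to 256x256 (next power of 2).

Standard algorithm: 179^3 = 5735339 multiplications
Strassen's algorithm: 7^(log2(256)) = 7^8 = 5764801 multiplications
Difference: 5735339 - 5764801 = -29462 (Strassen uses MORE here due to padding overhead — for small or just-over-power-of-2 n, padding can outweigh the per-level savings)

Standard: 5735339 multiplications (179^3). Strassen: 5764801 multiplications (7^8, after padding to 256x256). Strassen reduces 8 recursive multiplications to 7 at each level.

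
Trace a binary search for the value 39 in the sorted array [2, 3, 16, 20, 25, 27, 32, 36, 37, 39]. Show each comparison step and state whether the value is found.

Binary search for 39 in [2, 3, 16, 20, 25, 27, 32, 36, 37, 39]:

lo=0, hi=9, mid=4, arr[mid]=25 -> 25 < 39, search right half
lo=5, hi=9, mid=7, arr[mid]=36 -> 36 < 39, search right half
lo=8, hi=9, mid=8, arr[mid]=37 -> 37 < 39, search right half
lo=9, hi=9, mid=9, arr[mid]=39 -> Found target at index 9!

Binary search finds 39 at index 9 after 4 comparisons. The search repeatedly halves the search space by comparing with the middle element.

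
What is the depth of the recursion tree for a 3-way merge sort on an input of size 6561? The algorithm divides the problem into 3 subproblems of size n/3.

For divide and conquer with division factor 3:

Problem sizes at each level:
Level 0: 6561
Level 1: 2187
Level 2: 729
Level 3: 243
Level 4: 81
Level 5: 27
Level 6: 9
Level 7: 3
Level 8: 1

The root is level 0 and the size-1 base case is level 8 (the tree spans levels 0 through 8, i.e. 9 levels counting the root), so the depth is the number of divisions: log_3(6561) = 8

The recursion tree depth is log_3(6561) = 8. At each level, the problem size is divided by 3, so it takes 8 divisions to reduce to a base case of size 1. The algorithm makes 3 recursive calls at each level.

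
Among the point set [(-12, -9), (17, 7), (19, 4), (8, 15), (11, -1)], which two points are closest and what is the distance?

Computing all pairwise distances among 5 points:

d((-12, -9), (17, 7)) = 33.121
d((-12, -9), (19, 4)) = 33.6155
d((-12, -9), (8, 15)) = 31.241
d((-12, -9), (11, -1)) = 24.3516
d((17, 7), (19, 4)) = 3.6056 <-- minimum
d((17, 7), (8, 15)) = 12.0416
d((17, 7), (11, -1)) = 10.0
d((19, 4), (8, 15)) = 15.5563
d((19, 4), (11, -1)) = 9.434
d((8, 15), (11, -1)) = 16.2788

Closest pair: (17, 7) and (19, 4) with distance 3.6056

The closest pair is (17, 7) and (19, 4) with Euclidean distance 3.6056. For 5 points, brute-force pairwise comparison is shown above. For large n, the divide-and-conquer algorithm (sort by x, recurse on halves, check the dividing strip) achieves O(n log n).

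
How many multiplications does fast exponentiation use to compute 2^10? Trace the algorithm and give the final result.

Computing 2^10 by squaring (build up from 2^1; each line after the first costs one multiplication):

2^1 = 2
2^2 = (2^1)^2 = 2^2 = 4
2^4 = (2^2)^2 = 4^2 = 16
2^5 = 2 * 2^4 = 2 * 16 = 32
2^10 = (2^5)^2 = 32^2 = 1024

Result: 1024
Multiplications needed: 4 (4 lines after 2^1)

2^10 = 1024. Using exponentiation by squaring, this requires 4 multiplications. The key idea: if the exponent is even, square the half-power; if odd, multiply by the base once.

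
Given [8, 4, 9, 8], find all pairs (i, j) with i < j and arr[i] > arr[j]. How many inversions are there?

Finding inversions in [8, 4, 9, 8]:

(0, 1): arr[0]=8 > arr[1]=4
(2, 3): arr[2]=9 > arr[3]=8

Total inversions: 2

The array has 2 inversion(s): (0,1), (2,3). Each pair (i,j) satisfies i < j and arr[i] > arr[j].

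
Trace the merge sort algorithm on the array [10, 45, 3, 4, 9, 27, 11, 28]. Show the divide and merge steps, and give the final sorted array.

Merge sort trace:

Split: [10, 45, 3, 4, 9, 27, 11, 28] -> [10, 45, 3, 4] and [9, 27, 11, 28]
  Split: [10, 45, 3, 4] -> [10, 45] and [3, 4]
    Split: [10, 45] -> [10] and [45]
    Merge: [10] + [45] -> [10, 45]
    Split: [3, 4] -> [3] and [4]
    Merge: [3] + [4] -> [3, 4]
  Merge: [10, 45] + [3, 4] -> [3, 4, 10, 45]
  Split: [9, 27, 11, 28] -> [9, 27] and [11, 28]
    Split: [9, 27] -> [9] and [27]
    Merge: [9] + [27] -> [9, 27]
    Split: [11, 28] -> [11] and [28]
    Merge: [11] + [28] -> [11, 28]
  Merge: [9, 27] + [11, 28] -> [9, 11, 27, 28]
Merge: [3, 4, 10, 45] + [9, 11, 27, 28] -> [3, 4, 9, 10, 11, 27, 28, 45]

Final sorted array: [3, 4, 9, 10, 11, 27, 28, 45]

The merge sort proceeds by recursively splitting the array and merging sorted halves.
After all merges, the sorted array is [3, 4, 9, 10, 11, 27, 28, 45].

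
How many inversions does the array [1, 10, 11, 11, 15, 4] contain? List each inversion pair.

Finding inversions in [1, 10, 11, 11, 15, 4]:

(1, 5): arr[1]=10 > arr[5]=4
(2, 5): arr[2]=11 > arr[5]=4
(3, 5): arr[3]=11 > arr[5]=4
(4, 5): arr[4]=15 > arr[5]=4

Total inversions: 4

The array has 4 inversion(s): (1,5), (2,5), (3,5), (4,5). Each pair (i,j) satisfies i < j and arr[i] > arr[j].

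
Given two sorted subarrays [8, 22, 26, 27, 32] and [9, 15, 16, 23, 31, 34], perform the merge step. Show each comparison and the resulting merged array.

Merging process:

Compare 8 vs 9: take 8 from left. Merged: [8]
Compare 22 vs 9: take 9 from right. Merged: [8, 9]
Compare 22 vs 15: take 15 from right. Merged: [8, 9, 15]
Compare 22 vs 16: take 16 from right. Merged: [8, 9, 15, 16]
Compare 22 vs 23: take 22 from left. Merged: [8, 9, 15, 16, 22]
Compare 26 vs 23: take 23 from right. Merged: [8, 9, 15, 16, 22, 23]
Compare 26 vs 31: take 26 from left. Merged: [8, 9, 15, 16, 22, 23, 26]
Compare 27 vs 31: take 27 from left. Merged: [8, 9, 15, 16, 22, 23, 26, 27]
Compare 32 vs 31: take 31 from right. Merged: [8, 9, 15, 16, 22, 23, 26, 27, 31]
Compare 32 vs 34: take 32 from left. Merged: [8, 9, 15, 16, 22, 23, 26, 27, 31, 32]
Append remaining from right: [34]. Merged: [8, 9, 15, 16, 22, 23, 26, 27, 31, 32, 34]

Final merged array: [8, 9, 15, 16, 22, 23, 26, 27, 31, 32, 34]
Total comparisons: 10

The merged array is [8, 9, 15, 16, 22, 23, 26, 27, 31, 32, 34], requiring 10 comparisons. The merge step runs in O(n) time where n is the total number of elements.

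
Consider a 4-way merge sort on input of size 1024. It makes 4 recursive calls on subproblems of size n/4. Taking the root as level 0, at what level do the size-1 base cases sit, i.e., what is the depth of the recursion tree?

For divide and conquer with division factor 4:

Problem sizes at each level:
Level 0: 1024
Level 1: 256
Level 2: 64
Level 3: 16
Level 4: 4
Level 5: 1

The root is level 0 and the size-1 base case is level 5 (the tree spans levels 0 through 5, i.e. 6 levels counting the root), so the depth is the number of divisions: log_4(1024) = 5

The recursion tree depth is log_4(1024) = 5. At each level, the problem size is divided by 4, so it takes 5 divisions to reduce to a base case of size 1. The algorithm makes 4 recursive calls at each level.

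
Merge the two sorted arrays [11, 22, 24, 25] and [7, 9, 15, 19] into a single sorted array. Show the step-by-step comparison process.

Merging process:

Compare 11 vs 7: take 7 from right. Merged: [7]
Compare 11 vs 9: take 9 from right. Merged: [7, 9]
Compare 11 vs 15: take 11 from left. Merged: [7, 9, 11]
Compare 22 vs 15: take 15 from right. Merged: [7, 9, 11, 15]
Compare 22 vs 19: take 19 from right. Merged: [7, 9, 11, 15, 19]
Append remaining from left: [22, 24, 25]. Merged: [7, 9, 11, 15, 19, 22, 24, 25]

Final merged array: [7, 9, 11, 15, 19, 22, 24, 25]
Total comparisons: 5

The merged array is [7, 9, 11, 15, 19, 22, 24, 25], requiring 5 comparisons. The merge step runs in O(n) time where n is the total number of elements.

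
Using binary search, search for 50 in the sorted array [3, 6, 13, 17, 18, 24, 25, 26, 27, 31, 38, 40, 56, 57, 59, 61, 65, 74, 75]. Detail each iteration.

Binary search for 50 in [3, 6, 13, 17, 18, 24, 25, 26, 27, 31, 38, 40, 56, 57, 59, 61, 65, 74, 75]:

lo=0, hi=18, mid=9, arr[mid]=31 -> 31 < 50, search right half
lo=10, hi=18, mid=14, arr[mid]=59 -> 59 > 50, search left half
lo=10, hi=13, mid=11, arr[mid]=40 -> 40 < 50, search right half
lo=12, hi=13, mid=12, arr[mid]=56 -> 56 > 50, search left half
lo=12 > hi=11, target 50 not found

Binary search determines that 50 is not in the array after 4 comparisons. The search space was exhausted without finding the target.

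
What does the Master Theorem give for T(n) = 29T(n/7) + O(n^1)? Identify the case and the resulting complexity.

Master Theorem for T(n) = 29T(n/7) + O(n^1):

a = 29, b = 7, c = 1
log_b(a) = log_7(29) = 1.7304

Case 1: c = 1 < log_7(29) = 1.7304
T(n) = O(n^(log_7 29))

For T(n) = 29T(n/7) + O(n^1): log_7(29) = 1.7304. This is Case 1 of the Master Theorem (c < log_b(a), work dominated by leaves), giving O(n^(log_7 29)).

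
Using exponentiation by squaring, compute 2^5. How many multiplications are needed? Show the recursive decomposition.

Computing 2^5 by squaring (build up from 2^1; each line after the first costs one multiplication):

2^1 = 2
2^2 = (2^1)^2 = 2^2 = 4
2^4 = (2^2)^2 = 4^2 = 16
2^5 = 2 * 2^4 = 2 * 16 = 32

Result: 32
Multiplications needed: 3 (3 lines after 2^1)

2^5 = 32. Using exponentiation by squaring, this requires 3 multiplications. The key idea: if the exponent is even, square the half-power; if odd, multiply by the base once.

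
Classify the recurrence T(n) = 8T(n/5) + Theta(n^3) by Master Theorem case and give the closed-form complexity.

Master Theorem for T(n) = 8T(n/5) + O(n^3):

a = 8, b = 5, c = 3
log_b(a) = log_5(8) = 1.2920

Case 3: c = 3 > log_5(8) = 1.2920
T(n) = O(n^3) = O(n^3)

For T(n) = 8T(n/5) + O(n^3): log_5(8) = 1.2920. This is Case 3 of the Master Theorem (c > log_b(a), work dominated by root), giving O(n^3).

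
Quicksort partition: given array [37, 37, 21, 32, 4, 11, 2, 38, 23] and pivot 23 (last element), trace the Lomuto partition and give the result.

Lomuto partition with pivot = 23:

Initial array: [37, 37, 21, 32, 4, 11, 2, 38, 23]

arr[0]=37 > 23: no swap
arr[1]=37 > 23: no swap
arr[2]=21 <= 23: swap with position 0, array becomes [21, 37, 37, 32, 4, 11, 2, 38, 23]
arr[3]=32 > 23: no swap
arr[4]=4 <= 23: swap with position 1, array becomes [21, 4, 37, 32, 37, 11, 2, 38, 23]
arr[5]=11 <= 23: swap with position 2, array becomes [21, 4, 11, 32, 37, 37, 2, 38, 23]
arr[6]=2 <= 23: swap with position 3, array becomes [21, 4, 11, 2, 37, 37, 32, 38, 23]
arr[7]=38 > 23: no swap

Place pivot at position 4: [21, 4, 11, 2, 23, 37, 32, 38, 37]
Pivot position: 4

After partitioning with pivot 23, the array becomes [21, 4, 11, 2, 23, 37, 32, 38, 37]. The pivot is placed at index 4. All elements to the left of the pivot are <= 23, and all elements to the right are > 23.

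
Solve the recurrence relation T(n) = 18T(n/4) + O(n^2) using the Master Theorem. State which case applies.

Master Theorem for T(n) = 18T(n/4) + O(n^2):

a = 18, b = 4, c = 2
log_b(a) = log_4(18) = 2.0850

Case 1: c = 2 < log_4(18) = 2.0850
T(n) = O(n^(log_4 18))

For T(n) = 18T(n/4) + O(n^2): log_4(18) = 2.0850. This is Case 1 of the Master Theorem (c < log_b(a), work dominated by leaves), giving O(n^(log_4 18)).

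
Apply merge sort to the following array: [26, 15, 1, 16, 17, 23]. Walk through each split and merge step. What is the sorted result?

Merge sort trace:

Split: [26, 15, 1, 16, 17, 23] -> [26, 15, 1] and [16, 17, 23]
  Split: [26, 15, 1] -> [26] and [15, 1]
    Split: [15, 1] -> [15] and [1]
    Merge: [15] + [1] -> [1, 15]
  Merge: [26] + [1, 15] -> [1, 15, 26]
  Split: [16, 17, 23] -> [16] and [17, 23]
    Split: [17, 23] -> [17] and [23]
    Merge: [17] + [23] -> [17, 23]
  Merge: [16] + [17, 23] -> [16, 17, 23]
Merge: [1, 15, 26] + [16, 17, 23] -> [1, 15, 16, 17, 23, 26]

Final sorted array: [1, 15, 16, 17, 23, 26]

The merge sort proceeds by recursively splitting the array and merging sorted halves.
After all merges, the sorted array is [1, 15, 16, 17, 23, 26].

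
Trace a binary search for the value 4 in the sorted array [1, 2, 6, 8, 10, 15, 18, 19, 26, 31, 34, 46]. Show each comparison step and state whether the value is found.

Binary search for 4 in [1, 2, 6, 8, 10, 15, 18, 19, 26, 31, 34, 46]:

lo=0, hi=11, mid=5, arr[mid]=15 -> 15 > 4, search left half
lo=0, hi=4, mid=2, arr[mid]=6 -> 6 > 4, search left half
lo=0, hi=1, mid=0, arr[mid]=1 -> 1 < 4, search right half
lo=1, hi=1, mid=1, arr[mid]=2 -> 2 < 4, search right half
lo=2 > hi=1, target 4 not found

Binary search determines that 4 is not in the array after 4 comparisons. The search space was exhausted without finding the target.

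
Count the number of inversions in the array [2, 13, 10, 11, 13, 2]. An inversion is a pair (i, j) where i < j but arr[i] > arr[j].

Finding inversions in [2, 13, 10, 11, 13, 2]:

(1, 2): arr[1]=13 > arr[2]=10
(1, 3): arr[1]=13 > arr[3]=11
(1, 5): arr[1]=13 > arr[5]=2
(2, 5): arr[2]=10 > arr[5]=2
(3, 5): arr[3]=11 > arr[5]=2
(4, 5): arr[4]=13 > arr[5]=2

Total inversions: 6

The array has 6 inversion(s): (1,2), (1,3), (1,5), (2,5), (3,5), (4,5). Each pair (i,j) satisfies i < j and arr[i] > arr[j].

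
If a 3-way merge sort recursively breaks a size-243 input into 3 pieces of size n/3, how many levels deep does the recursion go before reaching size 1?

For divide and conquer with division factor 3:

Problem sizes at each level:
Level 0: 243
Level 1: 81
Level 2: 27
Level 3: 9
Level 4: 3
Level 5: 1

The root is level 0 and the size-1 base case is level 5 (the tree spans levels 0 through 5, i.e. 6 levels counting the root), so the depth is the number of divisions: log_3(243) = 5

The recursion tree depth is log_3(243) = 5. At each level, the problem size is divided by 3, so it takes 5 divisions to reduce to a base case of size 1. The algorithm makes 3 recursive calls at each level.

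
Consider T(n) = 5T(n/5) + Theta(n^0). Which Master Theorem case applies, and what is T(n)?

Master Theorem for T(n) = 5T(n/5) + O(n^0):

a = 5, b = 5, c = 0
log_b(a) = log_5(5) = 1.0000

Case 1: c = 0 < log_5(5) = 1.0000
T(n) = O(n^(log_5 5)) = O(n)

For T(n) = 5T(n/5) + O(n^0): log_5(5) = 1.0000. This is Case 1 of the Master Theorem (c < log_b(a), work dominated by leaves), giving O(n).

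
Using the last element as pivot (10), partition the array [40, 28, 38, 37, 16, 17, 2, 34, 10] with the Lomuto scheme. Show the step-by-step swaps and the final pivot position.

Lomuto partition with pivot = 10:

Initial array: [40, 28, 38, 37, 16, 17, 2, 34, 10]

arr[0]=40 > 10: no swap
arr[1]=28 > 10: no swap
arr[2]=38 > 10: no swap
arr[3]=37 > 10: no swap
arr[4]=16 > 10: no swap
arr[5]=17 > 10: no swap
arr[6]=2 <= 10: swap with position 0, array becomes [2, 28, 38, 37, 16, 17, 40, 34, 10]
arr[7]=34 > 10: no swap

Place pivot at position 1: [2, 10, 38, 37, 16, 17, 40, 34, 28]
Pivot position: 1

After partitioning with pivot 10, the array becomes [2, 10, 38, 37, 16, 17, 40, 34, 28]. The pivot is placed at index 1. All elements to the left of the pivot are <= 10, and all elements to the right are > 10.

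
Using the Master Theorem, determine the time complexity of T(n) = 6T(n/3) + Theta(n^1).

Master Theorem for T(n) = 6T(n/3) + O(n^1):

a = 6, b = 3, c = 1
log_b(a) = log_3(6) = 1.6309

Case 1: c = 1 < log_3(6) = 1.6309
T(n) = O(n^(log_3 6))

For T(n) = 6T(n/3) + O(n^1): log_3(6) = 1.6309. This is Case 1 of the Master Theorem (c < log_b(a), work dominated by leaves), giving O(n^(log_3 6)).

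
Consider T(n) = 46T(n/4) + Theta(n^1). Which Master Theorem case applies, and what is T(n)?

Master Theorem for T(n) = 46T(n/4) + O(n^1):

a = 46, b = 4, c = 1
log_b(a) = log_4(46) = 2.7618

Case 1: c = 1 < log_4(46) = 2.7618
T(n) = O(n^(log_4 46))

For T(n) = 46T(n/4) + O(n^1): log_4(46) = 2.7618. This is Case 1 of the Master Theorem (c < log_b(a), work dominated by leaves), giving O(n^(log_4 46)).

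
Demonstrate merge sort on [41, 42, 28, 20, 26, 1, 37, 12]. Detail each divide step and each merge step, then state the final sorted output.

Merge sort trace:

Split: [41, 42, 28, 20, 26, 1, 37, 12] -> [41, 42, 28, 20] and [26, 1, 37, 12]
  Split: [41, 42, 28, 20] -> [41, 42] and [28, 20]
    Split: [41, 42] -> [41] and [42]
    Merge: [41] + [42] -> [41, 42]
    Split: [28, 20] -> [28] and [20]
    Merge: [28] + [20] -> [20, 28]
  Merge: [41, 42] + [20, 28] -> [20, 28, 41, 42]
  Split: [26, 1, 37, 12] -> [26, 1] and [37, 12]
    Split: [26, 1] -> [26] and [1]
    Merge: [26] + [1] -> [1, 26]
    Split: [37, 12] -> [37] and [12]
    Merge: [37] + [12] -> [12, 37]
  Merge: [1, 26] + [12, 37] -> [1, 12, 26, 37]
Merge: [20, 28, 41, 42] + [1, 12, 26, 37] -> [1, 12, 20, 26, 28, 37, 41, 42]

Final sorted array: [1, 12, 20, 26, 28, 37, 41, 42]

The merge sort proceeds by recursively splitting the array and merging sorted halves.
After all merges, the sorted array is [1, 12, 20, 26, 28, 37, 41, 42].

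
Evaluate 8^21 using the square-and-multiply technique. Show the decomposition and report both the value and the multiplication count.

Computing 8^21 by squaring (build up from 8^1; each line after the first costs one multiplication):

8^1 = 8
8^2 = (8^1)^2 = 8^2 = 64
8^4 = (8^2)^2 = 64^2 = 4096
8^5 = 8 * 8^4 = 8 * 4096 = 32768
8^10 = (8^5)^2 = 32768^2 = 1073741824
8^20 = (8^10)^2 = 1073741824^2 = 1152921504606846976
8^21 = 8 * 8^20 = 8 * 1152921504606846976 = 9223372036854775808

Result: 9223372036854775808
Multiplications needed: 6 (6 lines after 8^1)

8^21 = 9223372036854775808. Using exponentiation by squaring, this requires 6 multiplications. The key idea: if the exponent is even, square the half-power; if odd, multiply by the base once.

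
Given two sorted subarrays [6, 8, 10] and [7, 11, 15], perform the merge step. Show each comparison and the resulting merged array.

Merging process:

Compare 6 vs 7: take 6 from left. Merged: [6]
Compare 8 vs 7: take 7 from right. Merged: [6, 7]
Compare 8 vs 11: take 8 from left. Merged: [6, 7, 8]
Compare 10 vs 11: take 10 from left. Merged: [6, 7, 8, 10]
Append remaining from right: [11, 15]. Merged: [6, 7, 8, 10, 11, 15]

Final merged array: [6, 7, 8, 10, 11, 15]
Total comparisons: 4

The merged array is [6, 7, 8, 10, 11, 15], requiring 4 comparisons. The merge step runs in O(n) time where n is the total number of elements.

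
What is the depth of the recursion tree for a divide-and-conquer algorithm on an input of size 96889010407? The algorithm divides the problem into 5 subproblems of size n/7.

For divide and conquer with division factor 7:

Problem sizes at each level:
Level 0: 96889010407
Level 1: 13841287201
Level 2: 1977326743
Level 3: 282475249
Level 4: 40353607
Level 5: 5764801
Level 6: 823543
Level 7: 117649
Level 8: 16807
Level 9: 2401
Level 10: 343
Level 11: 49
Level 12: 7
Level 13: 1

The root is level 0 and the size-1 base case is level 13 (the tree spans levels 0 through 13, i.e. 14 levels counting the root), so the depth is the number of divisions: log_7(96889010407) = 13

The recursion tree depth is log_7(96889010407) = 13. At each level, the problem size is divided by 7, so it takes 13 divisions to reduce to a base case of size 1. The algorithm makes 5 recursive calls at each level.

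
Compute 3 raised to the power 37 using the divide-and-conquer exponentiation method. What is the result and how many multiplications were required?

Computing 3^37 by squaring (build up from 3^1; each line after the first costs one multiplication):

3^1 = 3
3^2 = (3^1)^2 = 3^2 = 9
3^4 = (3^2)^2 = 9^2 = 81
3^8 = (3^4)^2 = 81^2 = 6561
3^9 = 3 * 3^8 = 3 * 6561 = 19683
3^18 = (3^9)^2 = 19683^2 = 387420489
3^36 = (3^18)^2 = 387420489^2 = 150094635296999121
3^37 = 3 * 3^36 = 3 * 150094635296999121 = 450283905890997363

Result: 450283905890997363
Multiplications needed: 7 (7 lines after 3^1)

3^37 = 450283905890997363. Using exponentiation by squaring, this requires 7 multiplications. The key idea: if the exponent is even, square the half-power; if odd, multiply by the base once.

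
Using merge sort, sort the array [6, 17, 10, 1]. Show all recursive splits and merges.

Merge sort trace:

Split: [6, 17, 10, 1] -> [6, 17] and [10, 1]
  Split: [6, 17] -> [6] and [17]
  Merge: [6] + [17] -> [6, 17]
  Split: [10, 1] -> [10] and [1]
  Merge: [10] + [1] -> [1, 10]
Merge: [6, 17] + [1, 10] -> [1, 6, 10, 17]

Final sorted array: [1, 6, 10, 17]

The merge sort proceeds by recursively splitting the array and merging sorted halves.
After all merges, the sorted array is [1, 6, 10, 17].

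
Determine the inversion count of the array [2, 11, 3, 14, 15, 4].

Finding inversions in [2, 11, 3, 14, 15, 4]:

(1, 2): arr[1]=11 > arr[2]=3
(1, 5): arr[1]=11 > arr[5]=4
(3, 5): arr[3]=14 > arr[5]=4
(4, 5): arr[4]=15 > arr[5]=4

Total inversions: 4

The array has 4 inversion(s): (1,2), (1,5), (3,5), (4,5). Each pair (i,j) satisfies i < j and arr[i] > arr[j].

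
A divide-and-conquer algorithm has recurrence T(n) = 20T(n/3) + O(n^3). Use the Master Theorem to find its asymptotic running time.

Master Theorem for T(n) = 20T(n/3) + O(n^3):

a = 20, b = 3, c = 3
log_b(a) = log_3(20) = 2.7268

Case 3: c = 3 > log_3(20) = 2.7268
T(n) = O(n^3) = O(n^3)

For T(n) = 20T(n/3) + O(n^3): log_3(20) = 2.7268. This is Case 3 of the Master Theorem (c > log_b(a), work dominated by root), giving O(n^3).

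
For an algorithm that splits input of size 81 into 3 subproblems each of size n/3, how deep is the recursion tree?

For divide and conquer with division factor 3:

Problem sizes at each level:
Level 0: 81
Level 1: 27
Level 2: 9
Level 3: 3
Level 4: 1

The root is level 0 and the size-1 base case is level 4 (the tree spans levels 0 through 4, i.e. 5 levels counting the root), so the depth is the number of divisions: log_3(81) = 4

The recursion tree depth is log_3(81) = 4. At each level, the problem size is divided by 3, so it takes 4 divisions to reduce to a base case of size 1. The algorithm makes 3 recursive calls at each level.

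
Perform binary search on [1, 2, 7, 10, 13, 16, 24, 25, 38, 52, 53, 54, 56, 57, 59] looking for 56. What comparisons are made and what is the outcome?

Binary search for 56 in [1, 2, 7, 10, 13, 16, 24, 25, 38, 52, 53, 54, 56, 57, 59]:

lo=0, hi=14, mid=7, arr[mid]=25 -> 25 < 56, search right half
lo=8, hi=14, mid=11, arr[mid]=54 -> 54 < 56, search right half
lo=12, hi=14, mid=13, arr[mid]=57 -> 57 > 56, search left half
lo=12, hi=12, mid=12, arr[mid]=56 -> Found target at index 12!

Binary search finds 56 at index 12 after 4 comparisons. The search repeatedly halves the search space by comparing with the middle element.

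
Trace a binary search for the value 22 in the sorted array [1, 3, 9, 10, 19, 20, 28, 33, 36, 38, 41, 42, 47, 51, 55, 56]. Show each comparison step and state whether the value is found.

Binary search for 22 in [1, 3, 9, 10, 19, 20, 28, 33, 36, 38, 41, 42, 47, 51, 55, 56]:

lo=0, hi=15, mid=7, arr[mid]=33 -> 33 > 22, search left half
lo=0, hi=6, mid=3, arr[mid]=10 -> 10 < 22, search right half
lo=4, hi=6, mid=5, arr[mid]=20 -> 20 < 22, search right half
lo=6, hi=6, mid=6, arr[mid]=28 -> 28 > 22, search left half
lo=6 > hi=5, target 22 not found

Binary search determines that 22 is not in the array after 4 comparisons. The search space was exhausted without finding the target.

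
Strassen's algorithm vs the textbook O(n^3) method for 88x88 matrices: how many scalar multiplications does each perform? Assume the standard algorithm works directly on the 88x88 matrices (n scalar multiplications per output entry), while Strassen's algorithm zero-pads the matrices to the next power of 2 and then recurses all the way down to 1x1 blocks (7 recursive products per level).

Matrix multiplication for 88x88 matrices:

Strassen's algorithm requires power-of-2 dimensions. Pad 88x88 to 128x128 (next power of 2).

Standard algorithm: 88^3 = 681472 multiplications
Strassen's algorithm: 7^(log2(128)) = 7^7 = 823543 multiplications
Difference: 681472 - 823543 = -142071 (Strassen uses MORE here due to padding overhead — for small or just-over-power-of-2 n, padding can outweigh the per-level savings)

Standard: 681472 multiplications (88^3). Strassen: 823543 multiplications (7^7, after padding to 128x128). Strassen reduces 8 recursive multiplications to 7 at each level.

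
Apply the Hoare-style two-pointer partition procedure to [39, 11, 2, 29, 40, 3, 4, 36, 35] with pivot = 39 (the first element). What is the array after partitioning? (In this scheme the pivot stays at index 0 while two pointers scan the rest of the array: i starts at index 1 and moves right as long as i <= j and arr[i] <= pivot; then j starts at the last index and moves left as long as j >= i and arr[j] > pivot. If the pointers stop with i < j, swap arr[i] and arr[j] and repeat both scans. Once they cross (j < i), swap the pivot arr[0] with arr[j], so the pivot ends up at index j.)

Hoare-style two-pointer partition with pivot = 39:

Initial array: [39, 11, 2, 29, 40, 3, 4, 36, 35]

Pointers start at i = 1, j = 8.
i stops at index 4 (arr[4]=40 > 39), j stops at index 8 (arr[8]=35 <= 39): swap arr[4] and arr[8], array becomes [39, 11, 2, 29, 35, 3, 4, 36, 40]
i ends at 8, j ends at 7: the pointers have crossed (j < i), so scanning stops.

Swap pivot arr[0] with arr[7] to place pivot at position 7: [36, 11, 2, 29, 35, 3, 4, 39, 40]
Pivot position: 7

After partitioning with pivot 39, the array becomes [36, 11, 2, 29, 35, 3, 4, 39, 40]. The pivot is placed at index 7. All elements to the left of the pivot are <= 39, and all elements to the right are > 39.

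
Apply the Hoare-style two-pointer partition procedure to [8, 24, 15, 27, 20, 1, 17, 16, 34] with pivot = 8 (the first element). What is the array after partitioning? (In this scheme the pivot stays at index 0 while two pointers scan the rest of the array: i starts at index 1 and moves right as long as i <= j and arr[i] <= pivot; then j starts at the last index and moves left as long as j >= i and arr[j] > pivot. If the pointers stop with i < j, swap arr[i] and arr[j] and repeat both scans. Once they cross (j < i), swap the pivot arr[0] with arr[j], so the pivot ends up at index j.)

Hoare-style two-pointer partition with pivot = 8:

Initial array: [8, 24, 15, 27, 20, 1, 17, 16, 34]

Pointers start at i = 1, j = 8.
i stops at index 1 (arr[1]=24 > 8), j stops at index 5 (arr[5]=1 <= 8): swap arr[1] and arr[5], array becomes [8, 1, 15, 27, 20, 24, 17, 16, 34]
i ends at 2, j ends at 1: the pointers have crossed (j < i), so scanning stops.

Swap pivot arr[0] with arr[1] to place pivot at position 1: [1, 8, 15, 27, 20, 24, 17, 16, 34]
Pivot position: 1

After partitioning with pivot 8, the array becomes [1, 8, 15, 27, 20, 24, 17, 16, 34]. The pivot is placed at index 1. All elements to the left of the pivot are <= 8, and all elements to the right are > 8.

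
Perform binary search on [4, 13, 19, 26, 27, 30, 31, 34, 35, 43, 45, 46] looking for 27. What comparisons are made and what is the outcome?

Binary search for 27 in [4, 13, 19, 26, 27, 30, 31, 34, 35, 43, 45, 46]:

lo=0, hi=11, mid=5, arr[mid]=30 -> 30 > 27, search left half
lo=0, hi=4, mid=2, arr[mid]=19 -> 19 < 27, search right half
lo=3, hi=4, mid=3, arr[mid]=26 -> 26 < 27, search right half
lo=4, hi=4, mid=4, arr[mid]=27 -> Found target at index 4!

Binary search finds 27 at index 4 after 4 comparisons. The search repeatedly halves the search space by comparing with the middle element.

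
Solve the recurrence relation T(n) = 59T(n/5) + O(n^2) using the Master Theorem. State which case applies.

Master Theorem for T(n) = 59T(n/5) + O(n^2):

a = 59, b = 5, c = 2
log_b(a) = log_5(59) = 2.5335

Case 1: c = 2 < log_5(59) = 2.5335
T(n) = O(n^(log_5 59))

For T(n) = 59T(n/5) + O(n^2): log_5(59) = 2.5335. This is Case 1 of the Master Theorem (c < log_b(a), work dominated by leaves), giving O(n^(log_5 59)).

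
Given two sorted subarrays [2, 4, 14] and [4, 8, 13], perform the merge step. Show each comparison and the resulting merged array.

Merging process:

Compare 2 vs 4: take 2 from left. Merged: [2]
Compare 4 vs 4: take 4 from left. Merged: [2, 4]
Compare 14 vs 4: take 4 from right. Merged: [2, 4, 4]
Compare 14 vs 8: take 8 from right. Merged: [2, 4, 4, 8]
Compare 14 vs 13: take 13 from right. Merged: [2, 4, 4, 8, 13]
Append remaining from left: [14]. Merged: [2, 4, 4, 8, 13, 14]

Final merged array: [2, 4, 4, 8, 13, 14]
Total comparisons: 5

The merged array is [2, 4, 4, 8, 13, 14], requiring 5 comparisons. The merge step runs in O(n) time where n is the total number of elements.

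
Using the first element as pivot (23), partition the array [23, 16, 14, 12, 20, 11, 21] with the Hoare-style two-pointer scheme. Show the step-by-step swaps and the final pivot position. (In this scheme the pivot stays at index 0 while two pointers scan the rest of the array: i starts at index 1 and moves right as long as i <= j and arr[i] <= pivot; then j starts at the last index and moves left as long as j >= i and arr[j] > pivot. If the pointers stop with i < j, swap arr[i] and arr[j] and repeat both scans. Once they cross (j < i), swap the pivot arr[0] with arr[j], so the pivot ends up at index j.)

Hoare-style two-pointer partition with pivot = 23:

Initial array: [23, 16, 14, 12, 20, 11, 21]

Pointers start at i = 1, j = 6.
i ends at 7, j ends at 6: the pointers have crossed (j < i), so scanning stops.

Swap pivot arr[0] with arr[6] to place pivot at position 6: [21, 16, 14, 12, 20, 11, 23]
Pivot position: 6

After partitioning with pivot 23, the array becomes [21, 16, 14, 12, 20, 11, 23]. The pivot is placed at index 6. All elements to the left of the pivot are <= 23, and all elements to the right are > 23.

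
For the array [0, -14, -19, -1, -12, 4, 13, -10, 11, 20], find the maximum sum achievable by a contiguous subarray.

Using Kadane's algorithm on [0, -14, -19, -1, -12, 4, 13, -10, 11, 20]:

Scanning through the array:
Position 1 (value -14): max_ending_here = -14, max_so_far = 0
Position 2 (value -19): max_ending_here = -19, max_so_far = 0
Position 3 (value -1): max_ending_here = -1, max_so_far = 0
Position 4 (value -12): max_ending_here = -12, max_so_far = 0
Position 5 (value 4): max_ending_here = 4, max_so_far = 4
Position 6 (value 13): max_ending_here = 17, max_so_far = 17
Position 7 (value -10): max_ending_here = 7, max_so_far = 17
Position 8 (value 11): max_ending_here = 18, max_so_far = 18
Position 9 (value 20): max_ending_here = 38, max_so_far = 38

Maximum subarray: [4, 13, -10, 11, 20]
Maximum sum: 38

The maximum subarray is [4, 13, -10, 11, 20] with sum 38. This subarray runs from index 5 to index 9.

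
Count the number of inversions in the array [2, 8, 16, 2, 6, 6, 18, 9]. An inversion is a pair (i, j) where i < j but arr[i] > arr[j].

Finding inversions in [2, 8, 16, 2, 6, 6, 18, 9]:

(1, 3): arr[1]=8 > arr[3]=2
(1, 4): arr[1]=8 > arr[4]=6
(1, 5): arr[1]=8 > arr[5]=6
(2, 3): arr[2]=16 > arr[3]=2
(2, 4): arr[2]=16 > arr[4]=6
(2, 5): arr[2]=16 > arr[5]=6
(2, 7): arr[2]=16 > arr[7]=9
(6, 7): arr[6]=18 > arr[7]=9

Total inversions: 8

The array has 8 inversion(s): (1,3), (1,4), (1,5), (2,3), (2,4), (2,5), (2,7), (6,7). Each pair (i,j) satisfies i < j and arr[i] > arr[j].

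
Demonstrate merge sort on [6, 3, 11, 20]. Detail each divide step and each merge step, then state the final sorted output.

Merge sort trace:

Split: [6, 3, 11, 20] -> [6, 3] and [11, 20]
  Split: [6, 3] -> [6] and [3]
  Merge: [6] + [3] -> [3, 6]
  Split: [11, 20] -> [11] and [20]
  Merge: [11] + [20] -> [11, 20]
Merge: [3, 6] + [11, 20] -> [3, 6, 11, 20]

Final sorted array: [3, 6, 11, 20]

The merge sort proceeds by recursively splitting the array and merging sorted halves.
After all merges, the sorted array is [3, 6, 11, 20].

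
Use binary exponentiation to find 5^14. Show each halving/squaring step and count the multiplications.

Computing 5^14 by squaring (build up from 5^1; each line after the first costs one multiplication):

5^1 = 5
5^2 = (5^1)^2 = 5^2 = 25
5^3 = 5 * 5^2 = 5 * 25 = 125
5^6 = (5^3)^2 = 125^2 = 15625
5^7 = 5 * 5^6 = 5 * 15625 = 78125
5^14 = (5^7)^2 = 78125^2 = 6103515625

Result: 6103515625
Multiplications needed: 5 (5 lines after 5^1)

5^14 = 6103515625. Using exponentiation by squaring, this requires 5 multiplications. The key idea: if the exponent is even, square the half-power; if odd, multiply by the base once.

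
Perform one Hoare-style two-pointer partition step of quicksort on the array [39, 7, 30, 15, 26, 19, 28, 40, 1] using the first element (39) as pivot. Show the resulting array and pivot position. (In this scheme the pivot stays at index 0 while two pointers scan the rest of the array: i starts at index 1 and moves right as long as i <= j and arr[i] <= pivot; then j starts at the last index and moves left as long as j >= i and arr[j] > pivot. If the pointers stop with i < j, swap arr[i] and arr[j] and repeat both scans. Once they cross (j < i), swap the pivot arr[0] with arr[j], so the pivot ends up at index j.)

Hoare-style two-pointer partition with pivot = 39:

Initial array: [39, 7, 30, 15, 26, 19, 28, 40, 1]

Pointers start at i = 1, j = 8.
i stops at index 7 (arr[7]=40 > 39), j stops at index 8 (arr[8]=1 <= 39): swap arr[7] and arr[8], array becomes [39, 7, 30, 15, 26, 19, 28, 1, 40]
i ends at 8, j ends at 7: the pointers have crossed (j < i), so scanning stops.

Swap pivot arr[0] with arr[7] to place pivot at position 7: [1, 7, 30, 15, 26, 19, 28, 39, 40]
Pivot position: 7

After partitioning with pivot 39, the array becomes [1, 7, 30, 15, 26, 19, 28, 39, 40]. The pivot is placed at index 7. All elements to the left of the pivot are <= 39, and all elements to the right are > 39.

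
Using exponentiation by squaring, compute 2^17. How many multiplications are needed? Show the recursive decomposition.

Computing 2^17 by squaring (build up from 2^1; each line after the first costs one multiplication):

2^1 = 2
2^2 = (2^1)^2 = 2^2 = 4
2^4 = (2^2)^2 = 4^2 = 16
2^8 = (2^4)^2 = 16^2 = 256
2^16 = (2^8)^2 = 256^2 = 65536
2^17 = 2 * 2^16 = 2 * 65536 = 131072

Result: 131072
Multiplications needed: 5 (5 lines after 2^1)

2^17 = 131072. Using exponentiation by squaring, this requires 5 multiplications. The key idea: if the exponent is even, square the half-power; if odd, multiply by the base once.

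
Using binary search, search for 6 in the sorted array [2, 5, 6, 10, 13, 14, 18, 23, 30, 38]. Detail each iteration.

Binary search for 6 in [2, 5, 6, 10, 13, 14, 18, 23, 30, 38]:

lo=0, hi=9, mid=4, arr[mid]=13 -> 13 > 6, search left half
lo=0, hi=3, mid=1, arr[mid]=5 -> 5 < 6, search right half
lo=2, hi=3, mid=2, arr[mid]=6 -> Found target at index 2!

Binary search finds 6 at index 2 after 3 comparisons. The search repeatedly halves the search space by comparing with the middle element.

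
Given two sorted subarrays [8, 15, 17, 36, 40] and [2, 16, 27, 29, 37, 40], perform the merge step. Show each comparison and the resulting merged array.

Merging process:

Compare 8 vs 2: take 2 from right. Merged: [2]
Compare 8 vs 16: take 8 from left. Merged: [2, 8]
Compare 15 vs 16: take 15 from left. Merged: [2, 8, 15]
Compare 17 vs 16: take 16 from right. Merged: [2, 8, 15, 16]
Compare 17 vs 27: take 17 from left. Merged: [2, 8, 15, 16, 17]
Compare 36 vs 27: take 27 from right. Merged: [2, 8, 15, 16, 17, 27]
Compare 36 vs 29: take 29 from right. Merged: [2, 8, 15, 16, 17, 27, 29]
Compare 36 vs 37: take 36 from left. Merged: [2, 8, 15, 16, 17, 27, 29, 36]
Compare 40 vs 37: take 37 from right. Merged: [2, 8, 15, 16, 17, 27, 29, 36, 37]
Compare 40 vs 40: take 40 from left. Merged: [2, 8, 15, 16, 17, 27, 29, 36, 37, 40]
Append remaining from right: [40]. Merged: [2, 8, 15, 16, 17, 27, 29, 36, 37, 40, 40]

Final merged array: [2, 8, 15, 16, 17, 27, 29, 36, 37, 40, 40]
Total comparisons: 10

The merged array is [2, 8, 15, 16, 17, 27, 29, 36, 37, 40, 40], requiring 10 comparisons. The merge step runs in O(n) time where n is the total number of elements.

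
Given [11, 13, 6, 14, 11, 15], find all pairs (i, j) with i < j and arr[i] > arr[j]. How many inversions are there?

Finding inversions in [11, 13, 6, 14, 11, 15]:

(0, 2): arr[0]=11 > arr[2]=6
(1, 2): arr[1]=13 > arr[2]=6
(1, 4): arr[1]=13 > arr[4]=11
(3, 4): arr[3]=14 > arr[4]=11

Total inversions: 4

The array has 4 inversion(s): (0,2), (1,2), (1,4), (3,4). Each pair (i,j) satisfies i < j and arr[i] > arr[j].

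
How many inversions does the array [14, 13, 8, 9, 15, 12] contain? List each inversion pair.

Finding inversions in [14, 13, 8, 9, 15, 12]:

(0, 1): arr[0]=14 > arr[1]=13
(0, 2): arr[0]=14 > arr[2]=8
(0, 3): arr[0]=14 > arr[3]=9
(0, 5): arr[0]=14 > arr[5]=12
(1, 2): arr[1]=13 > arr[2]=8
(1, 3): arr[1]=13 > arr[3]=9
(1, 5): arr[1]=13 > arr[5]=12
(4, 5): arr[4]=15 > arr[5]=12

Total inversions: 8

The array has 8 inversion(s): (0,1), (0,2), (0,3), (0,5), (1,2), (1,3), (1,5), (4,5). Each pair (i,j) satisfies i < j and arr[i] > arr[j].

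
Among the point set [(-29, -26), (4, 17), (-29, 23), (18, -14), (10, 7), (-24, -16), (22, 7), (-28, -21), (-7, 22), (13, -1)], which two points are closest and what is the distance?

Computing all pairwise distances among 10 points:

d((-29, -26), (4, 17)) = 54.2033
d((-29, -26), (-29, 23)) = 49.0
d((-29, -26), (18, -14)) = 48.5077
d((-29, -26), (10, 7)) = 51.0882
d((-29, -26), (-24, -16)) = 11.1803
d((-29, -26), (22, 7)) = 60.7454
d((-29, -26), (-28, -21)) = 5.099 <-- minimum
d((-29, -26), (-7, 22)) = 52.8015
d((-29, -26), (13, -1)) = 48.8774
d((4, 17), (-29, 23)) = 33.541
d((4, 17), (18, -14)) = 34.0147
d((4, 17), (10, 7)) = 11.6619
d((4, 17), (-24, -16)) = 43.2782
d((4, 17), (22, 7)) = 20.5913
d((4, 17), (-28, -21)) = 49.679
d((4, 17), (-7, 22)) = 12.083
d((4, 17), (13, -1)) = 20.1246
d((-29, 23), (18, -14)) = 59.8164
d((-29, 23), (10, 7)) = 42.1545
d((-29, 23), (-24, -16)) = 39.3192
d((-29, 23), (22, 7)) = 53.4509
d((-29, 23), (-28, -21)) = 44.0114
d((-29, 23), (-7, 22)) = 22.0227
d((-29, 23), (13, -1)) = 48.3735
d((18, -14), (10, 7)) = 22.4722
d((18, -14), (-24, -16)) = 42.0476
d((18, -14), (22, 7)) = 21.3776
d((18, -14), (-28, -21)) = 46.5296
d((18, -14), (-7, 22)) = 43.8292
d((18, -14), (13, -1)) = 13.9284
d((10, 7), (-24, -16)) = 41.0488
d((10, 7), (22, 7)) = 12.0
d((10, 7), (-28, -21)) = 47.2017
d((10, 7), (-7, 22)) = 22.6716
d((10, 7), (13, -1)) = 8.544
d((-24, -16), (22, 7)) = 51.4296
d((-24, -16), (-28, -21)) = 6.4031
d((-24, -16), (-7, 22)) = 41.6293
d((-24, -16), (13, -1)) = 39.9249
d((22, 7), (-28, -21)) = 57.3062
d((22, 7), (-7, 22)) = 32.6497
d((22, 7), (13, -1)) = 12.0416
d((-28, -21), (-7, 22)) = 47.8539
d((-28, -21), (13, -1)) = 45.618
d((-7, 22), (13, -1)) = 30.4795

Closest pair: (-29, -26) and (-28, -21) with distance 5.099

The closest pair is (-29, -26) and (-28, -21) with Euclidean distance 5.099. For 10 points, brute-force pairwise comparison is shown above. For large n, the divide-and-conquer algorithm (sort by x, recurse on halves, check the dividing strip) achieves O(n log n).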